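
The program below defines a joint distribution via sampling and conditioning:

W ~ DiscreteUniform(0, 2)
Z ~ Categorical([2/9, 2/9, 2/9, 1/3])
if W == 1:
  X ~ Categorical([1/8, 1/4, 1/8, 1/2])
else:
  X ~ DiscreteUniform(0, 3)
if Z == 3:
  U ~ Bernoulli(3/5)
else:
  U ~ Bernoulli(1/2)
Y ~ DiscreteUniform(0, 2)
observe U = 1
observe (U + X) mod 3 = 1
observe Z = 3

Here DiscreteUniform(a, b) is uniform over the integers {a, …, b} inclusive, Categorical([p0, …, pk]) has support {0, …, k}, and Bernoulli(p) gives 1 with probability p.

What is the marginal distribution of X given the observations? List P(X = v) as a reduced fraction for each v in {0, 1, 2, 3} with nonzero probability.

P(X=0) = 5/13, P(X=3) = 8/13

Enumerate traces; 18 have nonzero weight after conditioning:
  (W=0, Z=3, X=0, U=1, Y=0) weight 1/180
  (W=0, Z=3, X=0, U=1, Y=1) weight 1/180
  (W=0, Z=3, X=0, U=1, Y=2) weight 1/180
  (W=0, Z=3, X=3, U=1, Y=0) weight 1/180
  (W=0, Z=3, X=3, U=1, Y=1) weight 1/180
  (W=0, Z=3, X=3, U=1, Y=2) weight 1/180
  (W=1, Z=3, X=0, U=1, Y=0) weight 1/360
  (W=1, Z=3, X=0, U=1, Y=1) weight 1/360
  … 10 more
Group by X:
  weight(X=0) = 1/24
  weight(X=3) = 1/15
Total weight = 1/24 + 1/15 = 13/120
P(X=0 | obs) = 1/24 / 13/120 = 5/13
P(X=3 | obs) = 1/15 / 13/120 = 8/13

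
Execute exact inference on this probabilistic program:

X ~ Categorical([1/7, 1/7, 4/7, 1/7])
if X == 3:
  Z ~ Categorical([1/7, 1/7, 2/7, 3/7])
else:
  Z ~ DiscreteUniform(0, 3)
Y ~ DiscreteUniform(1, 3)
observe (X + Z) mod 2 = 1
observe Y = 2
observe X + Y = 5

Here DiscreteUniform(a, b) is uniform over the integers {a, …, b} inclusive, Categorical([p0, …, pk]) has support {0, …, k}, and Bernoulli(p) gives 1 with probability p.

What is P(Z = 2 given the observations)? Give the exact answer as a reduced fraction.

Enumerate traces; 2 have nonzero weight after conditioning:
  (X=3, Z=0, Y=2) weight 1/147
  (X=3, Z=2, Y=2) weight 2/147
Group by Z:
  weight(Z=0) = 1/147
  weight(Z=2) = 2/147
Total weight = 1/147 + 2/147 = 1/49
P(Z=0 | obs) = 1/147 / 1/49 = 1/3
P(Z=2 | obs) = 2/147 / 1/49 = 2/3

P(Z = 2 | obs) = 2/3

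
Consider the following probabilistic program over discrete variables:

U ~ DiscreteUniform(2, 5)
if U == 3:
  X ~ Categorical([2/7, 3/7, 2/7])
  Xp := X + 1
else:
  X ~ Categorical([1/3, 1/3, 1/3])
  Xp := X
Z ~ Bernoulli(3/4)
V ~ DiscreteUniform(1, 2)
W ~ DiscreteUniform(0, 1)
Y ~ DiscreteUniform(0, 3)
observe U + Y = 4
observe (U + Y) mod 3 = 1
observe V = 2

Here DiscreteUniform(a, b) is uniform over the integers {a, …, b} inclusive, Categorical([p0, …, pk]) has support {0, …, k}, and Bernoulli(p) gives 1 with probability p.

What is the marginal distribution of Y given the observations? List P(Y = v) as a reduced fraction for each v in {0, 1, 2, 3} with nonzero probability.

Enumerate traces; 36 have nonzero weight after conditioning:
  (U=2, X=0, Z=0, V=2, W=0, Y=2) weight 1/768
  (U=2, X=0, Z=0, V=2, W=1, Y=2) weight 1/768
  (U=2, X=0, Z=1, V=2, W=0, Y=2) weight 1/256
  (U=2, X=0, Z=1, V=2, W=1, Y=2) weight 1/256
  (U=2, X=1, Z=0, V=2, W=0, Y=2) weight 1/768
  (U=2, X=1, Z=0, V=2, W=1, Y=2) weight 1/768
  (U=2, X=1, Z=1, V=2, W=0, Y=2) weight 1/256
  (U=2, X=1, Z=1, V=2, W=1, Y=2) weight 1/256
  (U=3, X=0, Z=0, V=2, W=0, Y=1) weight 1/896
  (U=4, X=0, Z=0, V=2, W=0, Y=0) weight 1/768
  … 26 more
Group by Y:
  weight(Y=0) = 1/32
  weight(Y=1) = 1/32
  weight(Y=2) = 1/32
Total weight = 1/32 + 1/32 + 1/32 = 3/32
P(Y=0 | obs) = 1/32 / 3/32 = 1/3
P(Y=1 | obs) = 1/32 / 3/32 = 1/3
P(Y=2 | obs) = 1/32 / 3/32 = 1/3

P(Y=0) = 1/3, P(Y=1) = 1/3, P(Y=2) = 1/3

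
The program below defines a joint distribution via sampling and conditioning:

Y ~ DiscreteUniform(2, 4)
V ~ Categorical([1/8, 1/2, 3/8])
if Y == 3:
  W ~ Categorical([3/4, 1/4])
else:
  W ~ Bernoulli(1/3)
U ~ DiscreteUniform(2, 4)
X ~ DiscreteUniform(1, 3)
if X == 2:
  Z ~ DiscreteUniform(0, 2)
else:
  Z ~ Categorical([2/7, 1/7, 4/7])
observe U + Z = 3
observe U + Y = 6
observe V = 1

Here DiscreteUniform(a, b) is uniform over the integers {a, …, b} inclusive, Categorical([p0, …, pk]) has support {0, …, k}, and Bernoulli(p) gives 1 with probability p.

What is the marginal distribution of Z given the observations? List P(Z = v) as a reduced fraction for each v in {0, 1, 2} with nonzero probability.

Enumerate traces; 12 have nonzero weight after conditioning:
  (Y=3, V=1, W=0, U=3, X=1, Z=0) weight 1/252
  (Y=3, V=1, W=0, U=3, X=2, Z=0) weight 1/216
  (Y=3, V=1, W=0, U=3, X=3, Z=0) weight 1/252
  (Y=3, V=1, W=1, U=3, X=1, Z=0) weight 1/756
  (Y=3, V=1, W=1, U=3, X=2, Z=0) weight 1/648
  (Y=3, V=1, W=1, U=3, X=3, Z=0) weight 1/756
  (Y=4, V=1, W=0, U=2, X=1, Z=1) weight 1/567
  (Y=4, V=1, W=0, U=2, X=2, Z=1) weight 1/243
  … 4 more
Group by Z:
  weight(Z=0) = 19/1134
  weight(Z=1) = 13/1134
Total weight = 19/1134 + 13/1134 = 16/567
P(Z=0 | obs) = 19/1134 / 16/567 = 19/32
P(Z=1 | obs) = 13/1134 / 16/567 = 13/32

P(Z=0) = 19/32, P(Z=1) = 13/32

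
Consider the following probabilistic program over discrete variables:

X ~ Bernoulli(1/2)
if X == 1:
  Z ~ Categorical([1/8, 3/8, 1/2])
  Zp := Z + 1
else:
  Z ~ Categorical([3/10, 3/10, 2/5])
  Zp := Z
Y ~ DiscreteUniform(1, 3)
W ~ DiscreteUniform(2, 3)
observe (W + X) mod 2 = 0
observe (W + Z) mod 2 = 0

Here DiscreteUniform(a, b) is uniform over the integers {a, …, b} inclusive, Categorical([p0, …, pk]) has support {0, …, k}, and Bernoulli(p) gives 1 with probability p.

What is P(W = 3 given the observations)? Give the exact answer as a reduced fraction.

P(W = 3 | obs) = 15/43

Enumerate traces; 9 have nonzero weight after conditioning:
  (X=0, Z=0, Y=1, W=2) weight 1/40
  (X=0, Z=0, Y=2, W=2) weight 1/40
  (X=0, Z=0, Y=3, W=2) weight 1/40
  (X=0, Z=2, Y=1, W=2) weight 1/30
  (X=0, Z=2, Y=2, W=2) weight 1/30
  (X=0, Z=2, Y=3, W=2) weight 1/30
  (X=1, Z=1, Y=1, W=3) weight 1/32
  (X=1, Z=1, Y=2, W=3) weight 1/32
  … 1 more
Group by W:
  weight(W=2) = 7/40
  weight(W=3) = 3/32
Total weight = 7/40 + 3/32 = 43/160
P(W=2 | obs) = 7/40 / 43/160 = 28/43
P(W=3 | obs) = 3/32 / 43/160 = 15/43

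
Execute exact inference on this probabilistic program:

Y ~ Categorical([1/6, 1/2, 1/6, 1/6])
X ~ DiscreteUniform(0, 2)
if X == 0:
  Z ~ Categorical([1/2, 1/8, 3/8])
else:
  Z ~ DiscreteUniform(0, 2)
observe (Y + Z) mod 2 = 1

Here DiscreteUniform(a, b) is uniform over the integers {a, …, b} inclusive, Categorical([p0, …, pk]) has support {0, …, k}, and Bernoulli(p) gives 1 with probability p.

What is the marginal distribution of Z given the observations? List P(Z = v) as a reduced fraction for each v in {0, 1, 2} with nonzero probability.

Enumerate traces; 18 have nonzero weight after conditioning:
  (Y=0, X=0, Z=1) weight 1/144
  (Y=0, X=1, Z=1) weight 1/54
  (Y=0, X=2, Z=1) weight 1/54
  (Y=1, X=0, Z=0) weight 1/12
  (Y=1, X=0, Z=2) weight 1/16
  (Y=1, X=1, Z=0) weight 1/18
  (Y=1, X=1, Z=2) weight 1/18
  (Y=1, X=2, Z=0) weight 1/18
  … 10 more
Group by Z:
  weight(Z=0) = 7/27
  weight(Z=1) = 19/216
  weight(Z=2) = 25/108
Total weight = 7/27 + 19/216 + 25/108 = 125/216
P(Z=0 | obs) = 7/27 / 125/216 = 56/125
P(Z=1 | obs) = 19/216 / 125/216 = 19/125
P(Z=2 | obs) = 25/108 / 125/216 = 2/5

P(Z=0) = 56/125, P(Z=1) = 19/125, P(Z=2) = 2/5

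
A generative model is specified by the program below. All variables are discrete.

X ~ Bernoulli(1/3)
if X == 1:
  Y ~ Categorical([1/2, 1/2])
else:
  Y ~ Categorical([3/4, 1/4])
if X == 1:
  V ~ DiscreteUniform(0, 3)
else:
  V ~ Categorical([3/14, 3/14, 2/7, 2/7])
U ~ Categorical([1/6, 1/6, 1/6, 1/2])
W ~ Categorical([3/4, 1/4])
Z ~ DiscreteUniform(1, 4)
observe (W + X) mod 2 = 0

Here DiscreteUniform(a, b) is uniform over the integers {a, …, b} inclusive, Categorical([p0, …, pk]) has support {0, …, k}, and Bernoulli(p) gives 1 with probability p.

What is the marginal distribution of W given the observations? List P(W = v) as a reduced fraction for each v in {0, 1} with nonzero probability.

Enumerate traces; 256 have nonzero weight after conditioning:
  (X=0, Y=0, V=0, U=0, W=0, Z=1) weight 3/896
  (X=0, Y=0, V=0, U=0, W=0, Z=2) weight 3/896
  (X=0, Y=0, V=0, U=0, W=0, Z=3) weight 3/896
  (X=0, Y=0, V=0, U=0, W=0, Z=4) weight 3/896
  (X=0, Y=0, V=0, U=1, W=0, Z=1) weight 3/896
  (X=0, Y=0, V=0, U=1, W=0, Z=2) weight 3/896
  (X=0, Y=0, V=0, U=1, W=0, Z=3) weight 3/896
  (X=0, Y=0, V=0, U=1, W=0, Z=4) weight 3/896
  (X=1, Y=0, V=0, U=0, W=1, Z=1) weight 1/2304
  … 247 more
Group by W:
  weight(W=0) = 1/2
  weight(W=1) = 1/12
Total weight = 1/2 + 1/12 = 7/12
P(W=0 | obs) = 1/2 / 7/12 = 6/7
P(W=1 | obs) = 1/12 / 7/12 = 1/7

P(W=0) = 6/7, P(W=1) = 1/7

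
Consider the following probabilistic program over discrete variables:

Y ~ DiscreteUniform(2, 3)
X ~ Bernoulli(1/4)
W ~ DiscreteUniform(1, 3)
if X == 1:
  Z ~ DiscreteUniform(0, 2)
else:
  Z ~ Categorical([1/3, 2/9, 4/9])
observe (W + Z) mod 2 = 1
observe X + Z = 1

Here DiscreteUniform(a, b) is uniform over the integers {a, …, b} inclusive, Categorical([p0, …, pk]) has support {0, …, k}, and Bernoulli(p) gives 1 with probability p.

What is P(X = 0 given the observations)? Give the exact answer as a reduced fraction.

Enumerate traces; 6 have nonzero weight after conditioning:
  (Y=2, X=0, W=2, Z=1) weight 1/36
  (Y=2, X=1, W=1, Z=0) weight 1/72
  (Y=2, X=1, W=3, Z=0) weight 1/72
  (Y=3, X=0, W=2, Z=1) weight 1/36
  (Y=3, X=1, W=1, Z=0) weight 1/72
  (Y=3, X=1, W=3, Z=0) weight 1/72
Group by X:
  weight(X=0) = 1/18
  weight(X=1) = 1/18
Total weight = 1/18 + 1/18 = 1/9
P(X=0 | obs) = 1/18 / 1/9 = 1/2
P(X=1 | obs) = 1/18 / 1/9 = 1/2

P(X = 0 | obs) = 1/2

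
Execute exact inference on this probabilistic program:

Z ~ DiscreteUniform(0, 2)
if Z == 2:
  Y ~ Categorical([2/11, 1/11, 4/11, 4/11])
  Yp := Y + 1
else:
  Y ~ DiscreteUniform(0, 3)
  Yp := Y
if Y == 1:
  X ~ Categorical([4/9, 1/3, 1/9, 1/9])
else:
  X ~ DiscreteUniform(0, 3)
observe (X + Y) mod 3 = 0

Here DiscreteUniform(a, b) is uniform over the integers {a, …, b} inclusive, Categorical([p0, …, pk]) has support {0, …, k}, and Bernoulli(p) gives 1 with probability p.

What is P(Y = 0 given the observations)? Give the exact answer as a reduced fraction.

P(Y = 0 | obs) = 54/167

Enumerate traces; 18 have nonzero weight after conditioning:
  (Z=0, Y=0, X=0) weight 1/48
  (Z=0, Y=0, X=3) weight 1/48
  (Z=0, Y=1, X=2) weight 1/108
  (Z=0, Y=2, X=1) weight 1/48
  (Z=0, Y=3, X=0) weight 1/48
  (Z=0, Y=3, X=3) weight 1/48
  (Z=1, Y=0, X=0) weight 1/48
  (Z=1, Y=0, X=3) weight 1/48
  … 10 more
Group by Y:
  weight(Y=0) = 5/44
  weight(Y=1) = 13/594
  weight(Y=2) = 19/264
  weight(Y=3) = 19/132
Total weight = 5/44 + 13/594 + 19/264 + 19/132 = 835/2376
P(Y=0 | obs) = 5/44 / 835/2376 = 54/167
P(Y=1 | obs) = 13/594 / 835/2376 = 52/835
P(Y=2 | obs) = 19/264 / 835/2376 = 171/835
P(Y=3 | obs) = 19/132 / 835/2376 = 342/835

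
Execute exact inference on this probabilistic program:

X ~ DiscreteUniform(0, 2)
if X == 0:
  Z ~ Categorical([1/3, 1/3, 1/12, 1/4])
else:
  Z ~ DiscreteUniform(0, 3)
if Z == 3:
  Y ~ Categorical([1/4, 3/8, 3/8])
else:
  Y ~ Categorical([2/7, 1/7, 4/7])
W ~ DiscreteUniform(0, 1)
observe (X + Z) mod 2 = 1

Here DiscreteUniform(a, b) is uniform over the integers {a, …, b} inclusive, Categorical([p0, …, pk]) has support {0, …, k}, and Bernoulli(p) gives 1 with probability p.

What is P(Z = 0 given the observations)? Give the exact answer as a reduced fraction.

Enumerate traces; 36 have nonzero weight after conditioning:
  (X=0, Z=1, Y=0, W=0) weight 1/63
  (X=0, Z=1, Y=0, W=1) weight 1/63
  (X=0, Z=1, Y=1, W=0) weight 1/126
  (X=0, Z=1, Y=1, W=1) weight 1/126
  (X=0, Z=1, Y=2, W=0) weight 2/63
  (X=0, Z=1, Y=2, W=1) weight 2/63
  (X=0, Z=3, Y=0, W=0) weight 1/96
  (X=0, Z=3, Y=0, W=1) weight 1/96
  (X=1, Z=0, Y=0, W=0) weight 1/84
  (X=1, Z=2, Y=0, W=0) weight 1/84
  … 26 more
Group by Z:
  weight(Z=0) = 1/12
  weight(Z=1) = 7/36
  weight(Z=2) = 1/12
  weight(Z=3) = 1/6
Total weight = 1/12 + 7/36 + 1/12 + 1/6 = 19/36
P(Z=0 | obs) = 1/12 / 19/36 = 3/19
P(Z=1 | obs) = 7/36 / 19/36 = 7/19
P(Z=2 | obs) = 1/12 / 19/36 = 3/19
P(Z=3 | obs) = 1/6 / 19/36 = 6/19

P(Z = 0 | obs) = 3/19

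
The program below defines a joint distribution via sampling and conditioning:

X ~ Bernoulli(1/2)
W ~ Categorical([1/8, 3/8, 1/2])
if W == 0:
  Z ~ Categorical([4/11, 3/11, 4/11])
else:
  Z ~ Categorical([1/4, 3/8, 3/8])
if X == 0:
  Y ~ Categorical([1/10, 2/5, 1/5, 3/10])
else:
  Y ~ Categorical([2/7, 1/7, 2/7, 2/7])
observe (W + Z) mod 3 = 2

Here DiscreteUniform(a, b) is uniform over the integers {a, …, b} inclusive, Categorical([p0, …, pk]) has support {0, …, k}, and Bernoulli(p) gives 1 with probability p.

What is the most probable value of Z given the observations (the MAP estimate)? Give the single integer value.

Enumerate traces; 24 have nonzero weight after conditioning:
  (X=0, W=0, Z=2, Y=0) weight 1/440
  (X=0, W=0, Z=2, Y=1) weight 1/110
  (X=0, W=0, Z=2, Y=2) weight 1/220
  (X=0, W=0, Z=2, Y=3) weight 3/440
  (X=0, W=1, Z=1, Y=0) weight 9/1280
  (X=0, W=1, Z=1, Y=1) weight 9/320
  (X=0, W=1, Z=1, Y=2) weight 9/640
  (X=0, W=1, Z=1, Y=3) weight 27/1280
  (X=0, W=2, Z=0, Y=0) weight 1/160
  … 15 more
Group by Z:
  weight(Z=0) = 1/8
  weight(Z=1) = 9/64
  weight(Z=2) = 1/22
Total weight = 1/8 + 9/64 + 1/22 = 219/704
P(Z=0 | obs) = 1/8 / 219/704 = 88/219
P(Z=1 | obs) = 9/64 / 219/704 = 33/73
P(Z=2 | obs) = 1/22 / 219/704 = 32/219
argmax = 1

argmax_v P(Z = v | obs) = 1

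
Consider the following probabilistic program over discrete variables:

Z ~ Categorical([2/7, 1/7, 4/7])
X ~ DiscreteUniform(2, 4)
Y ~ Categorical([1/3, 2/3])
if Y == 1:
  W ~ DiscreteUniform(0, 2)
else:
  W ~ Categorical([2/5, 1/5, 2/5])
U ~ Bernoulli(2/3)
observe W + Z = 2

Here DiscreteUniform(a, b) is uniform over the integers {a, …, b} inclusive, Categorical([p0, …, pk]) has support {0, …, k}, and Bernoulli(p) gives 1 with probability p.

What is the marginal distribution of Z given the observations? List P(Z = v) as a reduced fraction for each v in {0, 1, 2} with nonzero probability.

Enumerate traces; 36 have nonzero weight after conditioning:
  (Z=0, X=2, Y=0, W=2, U=0) weight 4/945
  (Z=0, X=2, Y=0, W=2, U=1) weight 8/945
  (Z=0, X=2, Y=1, W=2, U=0) weight 4/567
  (Z=0, X=2, Y=1, W=2, U=1) weight 8/567
  (Z=0, X=3, Y=0, W=2, U=0) weight 4/945
  (Z=0, X=3, Y=0, W=2, U=1) weight 8/945
  (Z=0, X=3, Y=1, W=2, U=0) weight 4/567
  (Z=0, X=3, Y=1, W=2, U=1) weight 8/567
  (Z=1, X=2, Y=0, W=1, U=0) weight 1/945
  (Z=2, X=2, Y=0, W=0, U=0) weight 8/945
  … 26 more
Group by Z:
  weight(Z=0) = 32/315
  weight(Z=1) = 13/315
  weight(Z=2) = 64/315
Total weight = 32/315 + 13/315 + 64/315 = 109/315
P(Z=0 | obs) = 32/315 / 109/315 = 32/109
P(Z=1 | obs) = 13/315 / 109/315 = 13/109
P(Z=2 | obs) = 64/315 / 109/315 = 64/109

P(Z=0) = 32/109, P(Z=1) = 13/109, P(Z=2) = 64/109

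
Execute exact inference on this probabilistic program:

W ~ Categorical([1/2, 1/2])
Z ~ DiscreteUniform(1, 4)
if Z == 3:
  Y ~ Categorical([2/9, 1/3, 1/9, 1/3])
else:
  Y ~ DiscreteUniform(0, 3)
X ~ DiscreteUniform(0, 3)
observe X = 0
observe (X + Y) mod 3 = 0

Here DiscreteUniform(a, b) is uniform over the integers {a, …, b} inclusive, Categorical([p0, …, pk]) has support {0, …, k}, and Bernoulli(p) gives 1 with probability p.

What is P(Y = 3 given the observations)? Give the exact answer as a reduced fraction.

P(Y = 3 | obs) = 39/74

Enumerate traces; 16 have nonzero weight after conditioning:
  (W=0, Z=1, Y=0, X=0) weight 1/128
  (W=0, Z=1, Y=3, X=0) weight 1/128
  (W=0, Z=2, Y=0, X=0) weight 1/128
  (W=0, Z=2, Y=3, X=0) weight 1/128
  (W=0, Z=3, Y=0, X=0) weight 1/144
  (W=0, Z=3, Y=3, X=0) weight 1/96
  (W=0, Z=4, Y=0, X=0) weight 1/128
  (W=0, Z=4, Y=3, X=0) weight 1/128
  … 8 more
Group by Y:
  weight(Y=0) = 35/576
  weight(Y=3) = 13/192
Total weight = 35/576 + 13/192 = 37/288
P(Y=0 | obs) = 35/576 / 37/288 = 35/74
P(Y=3 | obs) = 13/192 / 37/288 = 39/74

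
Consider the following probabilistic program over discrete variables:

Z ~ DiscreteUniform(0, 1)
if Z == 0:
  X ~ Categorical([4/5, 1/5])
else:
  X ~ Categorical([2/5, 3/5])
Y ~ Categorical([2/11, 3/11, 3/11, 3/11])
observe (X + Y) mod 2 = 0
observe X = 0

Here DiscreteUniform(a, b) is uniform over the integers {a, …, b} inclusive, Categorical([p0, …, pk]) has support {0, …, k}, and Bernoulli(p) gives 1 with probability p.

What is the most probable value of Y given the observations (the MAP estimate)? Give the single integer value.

Enumerate traces; 4 have nonzero weight after conditioning:
  (Z=0, X=0, Y=0) weight 4/55
  (Z=0, X=0, Y=2) weight 6/55
  (Z=1, X=0, Y=0) weight 2/55
  (Z=1, X=0, Y=2) weight 3/55
Group by Y:
  weight(Y=0) = 6/55
  weight(Y=2) = 9/55
Total weight = 6/55 + 9/55 = 3/11
P(Y=0 | obs) = 6/55 / 3/11 = 2/5
P(Y=2 | obs) = 9/55 / 3/11 = 3/5
argmax = 2

argmax_v P(Y = v | obs) = 2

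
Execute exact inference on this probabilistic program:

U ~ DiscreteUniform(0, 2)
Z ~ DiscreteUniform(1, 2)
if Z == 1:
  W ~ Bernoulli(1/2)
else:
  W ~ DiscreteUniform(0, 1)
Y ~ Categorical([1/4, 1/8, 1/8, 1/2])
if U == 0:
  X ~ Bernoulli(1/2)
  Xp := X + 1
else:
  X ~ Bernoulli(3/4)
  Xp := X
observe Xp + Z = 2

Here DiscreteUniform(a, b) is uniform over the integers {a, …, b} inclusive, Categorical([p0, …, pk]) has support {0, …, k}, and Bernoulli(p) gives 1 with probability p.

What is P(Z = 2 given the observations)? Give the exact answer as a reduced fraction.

P(Z = 2 | obs) = 1/5

Enumerate traces; 40 have nonzero weight after conditioning:
  (U=0, Z=1, W=0, Y=0, X=0) weight 1/96
  (U=0, Z=1, W=0, Y=1, X=0) weight 1/192
  (U=0, Z=1, W=0, Y=2, X=0) weight 1/192
  (U=0, Z=1, W=0, Y=3, X=0) weight 1/48
  (U=0, Z=1, W=1, Y=0, X=0) weight 1/96
  (U=0, Z=1, W=1, Y=1, X=0) weight 1/192
  (U=0, Z=1, W=1, Y=2, X=0) weight 1/192
  (U=0, Z=1, W=1, Y=3, X=0) weight 1/48
  (U=1, Z=2, W=0, Y=0, X=0) weight 1/192
  … 31 more
Group by Z:
  weight(Z=1) = 1/3
  weight(Z=2) = 1/12
Total weight = 1/3 + 1/12 = 5/12
P(Z=1 | obs) = 1/3 / 5/12 = 4/5
P(Z=2 | obs) = 1/12 / 5/12 = 1/5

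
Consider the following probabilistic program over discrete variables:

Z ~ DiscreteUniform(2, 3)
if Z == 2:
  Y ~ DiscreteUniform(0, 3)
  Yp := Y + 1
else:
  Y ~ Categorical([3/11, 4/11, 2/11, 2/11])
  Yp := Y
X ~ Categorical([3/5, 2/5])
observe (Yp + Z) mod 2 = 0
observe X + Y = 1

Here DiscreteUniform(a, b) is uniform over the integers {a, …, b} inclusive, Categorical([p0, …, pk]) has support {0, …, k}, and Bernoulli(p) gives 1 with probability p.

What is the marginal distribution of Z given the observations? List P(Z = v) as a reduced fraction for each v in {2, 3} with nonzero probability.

Enumerate traces; 2 have nonzero weight after conditioning:
  (Z=2, Y=1, X=0) weight 3/40
  (Z=3, Y=1, X=0) weight 6/55
Group by Z:
  weight(Z=2) = 3/40
  weight(Z=3) = 6/55
Total weight = 3/40 + 6/55 = 81/440
P(Z=2 | obs) = 3/40 / 81/440 = 11/27
P(Z=3 | obs) = 6/55 / 81/440 = 16/27

P(Z=2) = 11/27, P(Z=3) = 16/27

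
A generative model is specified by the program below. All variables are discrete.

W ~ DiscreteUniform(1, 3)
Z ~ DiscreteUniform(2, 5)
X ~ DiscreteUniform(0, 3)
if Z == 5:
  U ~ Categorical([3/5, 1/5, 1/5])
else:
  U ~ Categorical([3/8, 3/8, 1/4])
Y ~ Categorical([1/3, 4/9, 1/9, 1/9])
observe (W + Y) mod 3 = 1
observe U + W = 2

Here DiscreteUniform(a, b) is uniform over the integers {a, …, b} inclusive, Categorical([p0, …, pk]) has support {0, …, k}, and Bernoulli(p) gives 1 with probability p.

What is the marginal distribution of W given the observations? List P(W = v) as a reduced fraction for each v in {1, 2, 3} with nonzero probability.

Enumerate traces; 48 have nonzero weight after conditioning:
  (W=1, Z=2, X=0, U=1, Y=0) weight 1/384
  (W=1, Z=2, X=0, U=1, Y=3) weight 1/1152
  (W=1, Z=2, X=1, U=1, Y=0) weight 1/384
  (W=1, Z=2, X=1, U=1, Y=3) weight 1/1152
  (W=1, Z=2, X=2, U=1, Y=0) weight 1/384
  (W=1, Z=2, X=2, U=1, Y=3) weight 1/1152
  (W=1, Z=2, X=3, U=1, Y=0) weight 1/384
  (W=1, Z=2, X=3, U=1, Y=3) weight 1/1152
  (W=2, Z=2, X=0, U=0, Y=2) weight 1/1152
  … 39 more
Group by W:
  weight(W=1) = 53/1080
  weight(W=2) = 23/1440
Total weight = 53/1080 + 23/1440 = 281/4320
P(W=1 | obs) = 53/1080 / 281/4320 = 212/281
P(W=2 | obs) = 23/1440 / 281/4320 = 69/281

P(W=1) = 212/281, P(W=2) = 69/281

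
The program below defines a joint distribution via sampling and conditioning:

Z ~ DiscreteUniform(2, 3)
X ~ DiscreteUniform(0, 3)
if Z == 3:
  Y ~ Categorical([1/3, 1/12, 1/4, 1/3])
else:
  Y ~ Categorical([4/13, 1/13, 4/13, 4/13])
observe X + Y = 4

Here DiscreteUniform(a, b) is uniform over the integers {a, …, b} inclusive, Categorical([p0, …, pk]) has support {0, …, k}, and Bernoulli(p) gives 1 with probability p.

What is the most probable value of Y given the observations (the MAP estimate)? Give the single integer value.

argmax_v P(Y = v | obs) = 3

Enumerate traces; 6 have nonzero weight after conditioning:
  (Z=2, X=1, Y=3) weight 1/26
  (Z=2, X=2, Y=2) weight 1/26
  (Z=2, X=3, Y=1) weight 1/104
  (Z=3, X=1, Y=3) weight 1/24
  (Z=3, X=2, Y=2) weight 1/32
  (Z=3, X=3, Y=1) weight 1/96
Group by Y:
  weight(Y=1) = 25/1248
  weight(Y=2) = 29/416
  weight(Y=3) = 25/312
Total weight = 25/1248 + 29/416 + 25/312 = 53/312
P(Y=1 | obs) = 25/1248 / 53/312 = 25/212
P(Y=2 | obs) = 29/416 / 53/312 = 87/212
P(Y=3 | obs) = 25/312 / 53/312 = 25/53
argmax = 3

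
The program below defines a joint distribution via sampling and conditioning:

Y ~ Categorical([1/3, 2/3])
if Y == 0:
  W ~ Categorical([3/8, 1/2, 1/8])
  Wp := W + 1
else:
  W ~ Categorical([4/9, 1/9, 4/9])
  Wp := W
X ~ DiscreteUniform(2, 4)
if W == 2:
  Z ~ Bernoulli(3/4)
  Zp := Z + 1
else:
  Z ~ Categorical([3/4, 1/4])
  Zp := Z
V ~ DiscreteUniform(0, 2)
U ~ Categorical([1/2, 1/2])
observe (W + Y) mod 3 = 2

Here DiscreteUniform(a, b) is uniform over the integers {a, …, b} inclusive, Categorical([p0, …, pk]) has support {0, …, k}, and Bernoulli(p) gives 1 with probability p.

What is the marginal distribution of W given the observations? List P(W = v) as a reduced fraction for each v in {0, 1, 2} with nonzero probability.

Enumerate traces; 72 have nonzero weight after conditioning:
  (Y=0, W=2, X=2, Z=0, V=0, U=0) weight 1/1728
  (Y=0, W=2, X=2, Z=0, V=0, U=1) weight 1/1728
  (Y=0, W=2, X=2, Z=0, V=1, U=0) weight 1/1728
  (Y=0, W=2, X=2, Z=0, V=1, U=1) weight 1/1728
  (Y=0, W=2, X=2, Z=0, V=2, U=0) weight 1/1728
  (Y=0, W=2, X=2, Z=0, V=2, U=1) weight 1/1728
  (Y=0, W=2, X=2, Z=1, V=0, U=0) weight 1/576
  (Y=0, W=2, X=2, Z=1, V=0, U=1) weight 1/576
  (Y=1, W=1, X=2, Z=0, V=0, U=0) weight 1/324
  … 63 more
Group by W:
  weight(W=1) = 2/27
  weight(W=2) = 1/24
Total weight = 2/27 + 1/24 = 25/216
P(W=1 | obs) = 2/27 / 25/216 = 16/25
P(W=2 | obs) = 1/24 / 25/216 = 9/25

P(W=1) = 16/25, P(W=2) = 9/25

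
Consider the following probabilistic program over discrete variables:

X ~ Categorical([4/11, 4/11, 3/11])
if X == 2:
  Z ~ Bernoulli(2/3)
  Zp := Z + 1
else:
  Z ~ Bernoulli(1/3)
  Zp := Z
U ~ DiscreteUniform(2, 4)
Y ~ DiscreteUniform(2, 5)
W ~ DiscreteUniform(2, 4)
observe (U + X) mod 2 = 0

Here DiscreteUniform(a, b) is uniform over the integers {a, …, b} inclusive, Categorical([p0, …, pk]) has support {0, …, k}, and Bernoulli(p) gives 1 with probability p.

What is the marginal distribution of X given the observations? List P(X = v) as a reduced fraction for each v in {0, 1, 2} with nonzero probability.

Enumerate traces; 120 have nonzero weight after conditioning:
  (X=0, Z=0, U=2, Y=2, W=2) weight 2/297
  (X=0, Z=0, U=2, Y=2, W=3) weight 2/297
  (X=0, Z=0, U=2, Y=2, W=4) weight 2/297
  (X=0, Z=0, U=2, Y=3, W=2) weight 2/297
  (X=0, Z=0, U=2, Y=3, W=3) weight 2/297
  (X=0, Z=0, U=2, Y=3, W=4) weight 2/297
  (X=0, Z=0, U=2, Y=4, W=2) weight 2/297
  (X=0, Z=0, U=2, Y=4, W=3) weight 2/297
  (X=1, Z=0, U=3, Y=2, W=2) weight 2/297
  (X=2, Z=0, U=2, Y=2, W=2) weight 1/396
  … 110 more
Group by X:
  weight(X=0) = 8/33
  weight(X=1) = 4/33
  weight(X=2) = 2/11
Total weight = 8/33 + 4/33 + 2/11 = 6/11
P(X=0 | obs) = 8/33 / 6/11 = 4/9
P(X=1 | obs) = 4/33 / 6/11 = 2/9
P(X=2 | obs) = 2/11 / 6/11 = 1/3

P(X=0) = 4/9, P(X=1) = 2/9, P(X=2) = 1/3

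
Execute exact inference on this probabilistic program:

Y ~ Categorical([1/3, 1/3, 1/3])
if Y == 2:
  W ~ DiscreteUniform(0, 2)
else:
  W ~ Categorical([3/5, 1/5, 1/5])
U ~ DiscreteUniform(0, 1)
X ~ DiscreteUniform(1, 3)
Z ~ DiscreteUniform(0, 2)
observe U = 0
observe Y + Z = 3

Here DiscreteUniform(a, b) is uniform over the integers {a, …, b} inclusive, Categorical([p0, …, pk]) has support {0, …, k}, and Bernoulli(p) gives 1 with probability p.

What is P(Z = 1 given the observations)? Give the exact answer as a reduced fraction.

P(Z = 1 | obs) = 1/2

Enumerate traces; 18 have nonzero weight after conditioning:
  (Y=1, W=0, U=0, X=1, Z=2) weight 1/90
  (Y=1, W=0, U=0, X=2, Z=2) weight 1/90
  (Y=1, W=0, U=0, X=3, Z=2) weight 1/90
  (Y=1, W=1, U=0, X=1, Z=2) weight 1/270
  (Y=1, W=1, U=0, X=2, Z=2) weight 1/270
  (Y=1, W=1, U=0, X=3, Z=2) weight 1/270
  (Y=1, W=2, U=0, X=1, Z=2) weight 1/270
  (Y=1, W=2, U=0, X=2, Z=2) weight 1/270
  (Y=2, W=0, U=0, X=1, Z=1) weight 1/162
  … 9 more
Group by Z:
  weight(Z=1) = 1/18
  weight(Z=2) = 1/18
Total weight = 1/18 + 1/18 = 1/9
P(Z=1 | obs) = 1/18 / 1/9 = 1/2
P(Z=2 | obs) = 1/18 / 1/9 = 1/2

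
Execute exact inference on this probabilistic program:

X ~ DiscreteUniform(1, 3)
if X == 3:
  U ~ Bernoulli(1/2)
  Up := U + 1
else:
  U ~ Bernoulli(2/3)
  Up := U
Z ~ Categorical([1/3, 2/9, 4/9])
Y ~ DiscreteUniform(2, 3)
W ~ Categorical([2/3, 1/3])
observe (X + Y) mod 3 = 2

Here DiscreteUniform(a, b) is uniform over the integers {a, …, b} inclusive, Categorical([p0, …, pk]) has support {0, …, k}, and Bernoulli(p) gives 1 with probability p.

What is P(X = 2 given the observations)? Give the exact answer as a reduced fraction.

Enumerate traces; 24 have nonzero weight after conditioning:
  (X=2, U=0, Z=0, Y=3, W=0) weight 1/81
  (X=2, U=0, Z=0, Y=3, W=1) weight 1/162
  (X=2, U=0, Z=1, Y=3, W=0) weight 2/243
  (X=2, U=0, Z=1, Y=3, W=1) weight 1/243
  (X=2, U=0, Z=2, Y=3, W=0) weight 4/243
  (X=2, U=0, Z=2, Y=3, W=1) weight 2/243
  (X=2, U=1, Z=0, Y=3, W=0) weight 2/81
  (X=2, U=1, Z=0, Y=3, W=1) weight 1/81
  (X=3, U=0, Z=0, Y=2, W=0) weight 1/54
  … 15 more
Group by X:
  weight(X=2) = 1/6
  weight(X=3) = 1/6
Total weight = 1/6 + 1/6 = 1/3
P(X=2 | obs) = 1/6 / 1/3 = 1/2
P(X=3 | obs) = 1/6 / 1/3 = 1/2

P(X = 2 | obs) = 1/2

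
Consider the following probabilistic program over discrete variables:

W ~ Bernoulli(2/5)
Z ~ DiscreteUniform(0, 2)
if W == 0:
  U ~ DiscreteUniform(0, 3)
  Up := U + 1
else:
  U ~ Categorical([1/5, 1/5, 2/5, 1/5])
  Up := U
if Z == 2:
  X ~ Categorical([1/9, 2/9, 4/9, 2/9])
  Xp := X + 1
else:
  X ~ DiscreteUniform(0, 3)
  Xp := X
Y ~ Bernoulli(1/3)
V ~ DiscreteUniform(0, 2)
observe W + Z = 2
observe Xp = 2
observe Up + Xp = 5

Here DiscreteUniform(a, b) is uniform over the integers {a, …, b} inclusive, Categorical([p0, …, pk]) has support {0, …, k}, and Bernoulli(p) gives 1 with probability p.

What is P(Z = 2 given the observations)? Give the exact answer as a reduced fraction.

Enumerate traces; 12 have nonzero weight after conditioning:
  (W=0, Z=2, U=2, X=1, Y=0, V=0) weight 1/405
  (W=0, Z=2, U=2, X=1, Y=0, V=1) weight 1/405
  (W=0, Z=2, U=2, X=1, Y=0, V=2) weight 1/405
  (W=0, Z=2, U=2, X=1, Y=1, V=0) weight 1/810
  (W=0, Z=2, U=2, X=1, Y=1, V=1) weight 1/810
  (W=0, Z=2, U=2, X=1, Y=1, V=2) weight 1/810
  (W=1, Z=1, U=3, X=2, Y=0, V=0) weight 1/675
  (W=1, Z=1, U=3, X=2, Y=0, V=1) weight 1/675
  … 4 more
Group by Z:
  weight(Z=1) = 1/150
  weight(Z=2) = 1/90
Total weight = 1/150 + 1/90 = 4/225
P(Z=1 | obs) = 1/150 / 4/225 = 3/8
P(Z=2 | obs) = 1/90 / 4/225 = 5/8

P(Z = 2 | obs) = 5/8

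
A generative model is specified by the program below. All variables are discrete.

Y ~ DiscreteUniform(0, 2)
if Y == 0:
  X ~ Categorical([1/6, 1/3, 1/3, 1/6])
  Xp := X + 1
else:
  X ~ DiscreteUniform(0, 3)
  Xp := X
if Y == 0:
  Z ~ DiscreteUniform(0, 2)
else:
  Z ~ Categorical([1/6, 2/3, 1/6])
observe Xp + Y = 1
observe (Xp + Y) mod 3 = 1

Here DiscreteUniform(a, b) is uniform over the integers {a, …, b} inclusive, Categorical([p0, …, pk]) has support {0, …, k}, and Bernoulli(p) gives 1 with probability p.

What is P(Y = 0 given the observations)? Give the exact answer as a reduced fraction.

P(Y = 0 | obs) = 2/5

Enumerate traces; 6 have nonzero weight after conditioning:
  (Y=0, X=0, Z=0) weight 1/54
  (Y=0, X=0, Z=1) weight 1/54
  (Y=0, X=0, Z=2) weight 1/54
  (Y=1, X=0, Z=0) weight 1/72
  (Y=1, X=0, Z=1) weight 1/18
  (Y=1, X=0, Z=2) weight 1/72
Group by Y:
  weight(Y=0) = 1/18
  weight(Y=1) = 1/12
Total weight = 1/18 + 1/12 = 5/36
P(Y=0 | obs) = 1/18 / 5/36 = 2/5
P(Y=1 | obs) = 1/12 / 5/36 = 3/5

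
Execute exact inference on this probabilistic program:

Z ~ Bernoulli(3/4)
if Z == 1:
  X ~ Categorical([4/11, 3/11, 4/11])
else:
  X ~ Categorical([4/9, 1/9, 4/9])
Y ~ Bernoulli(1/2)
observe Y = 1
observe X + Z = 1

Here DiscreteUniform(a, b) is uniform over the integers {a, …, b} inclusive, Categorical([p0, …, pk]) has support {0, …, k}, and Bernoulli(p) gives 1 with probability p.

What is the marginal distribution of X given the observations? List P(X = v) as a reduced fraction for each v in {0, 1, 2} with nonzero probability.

P(X=0) = 108/119, P(X=1) = 11/119

Enumerate traces; 2 have nonzero weight after conditioning:
  (Z=0, X=1, Y=1) weight 1/72
  (Z=1, X=0, Y=1) weight 3/22
Group by X:
  weight(X=0) = 3/22
  weight(X=1) = 1/72
Total weight = 3/22 + 1/72 = 119/792
P(X=0 | obs) = 3/22 / 119/792 = 108/119
P(X=1 | obs) = 1/72 / 119/792 = 11/119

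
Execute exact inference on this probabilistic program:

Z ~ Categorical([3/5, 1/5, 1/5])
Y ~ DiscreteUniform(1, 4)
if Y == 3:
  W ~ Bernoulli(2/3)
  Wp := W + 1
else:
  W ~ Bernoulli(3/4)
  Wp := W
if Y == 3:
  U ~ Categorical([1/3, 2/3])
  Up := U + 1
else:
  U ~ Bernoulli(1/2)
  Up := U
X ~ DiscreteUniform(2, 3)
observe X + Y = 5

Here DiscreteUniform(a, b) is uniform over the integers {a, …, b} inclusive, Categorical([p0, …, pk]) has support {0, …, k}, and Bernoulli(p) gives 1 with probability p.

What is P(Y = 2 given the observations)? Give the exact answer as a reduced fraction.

Enumerate traces; 24 have nonzero weight after conditioning:
  (Z=0, Y=2, W=0, U=0, X=3) weight 3/320
  (Z=0, Y=2, W=0, U=1, X=3) weight 3/320
  (Z=0, Y=2, W=1, U=0, X=3) weight 9/320
  (Z=0, Y=2, W=1, U=1, X=3) weight 9/320
  (Z=0, Y=3, W=0, U=0, X=2) weight 1/120
  (Z=0, Y=3, W=0, U=1, X=2) weight 1/60
  (Z=0, Y=3, W=1, U=0, X=2) weight 1/60
  (Z=0, Y=3, W=1, U=1, X=2) weight 1/30
  … 16 more
Group by Y:
  weight(Y=2) = 1/8
  weight(Y=3) = 1/8
Total weight = 1/8 + 1/8 = 1/4
P(Y=2 | obs) = 1/8 / 1/4 = 1/2
P(Y=3 | obs) = 1/8 / 1/4 = 1/2

P(Y = 2 | obs) = 1/2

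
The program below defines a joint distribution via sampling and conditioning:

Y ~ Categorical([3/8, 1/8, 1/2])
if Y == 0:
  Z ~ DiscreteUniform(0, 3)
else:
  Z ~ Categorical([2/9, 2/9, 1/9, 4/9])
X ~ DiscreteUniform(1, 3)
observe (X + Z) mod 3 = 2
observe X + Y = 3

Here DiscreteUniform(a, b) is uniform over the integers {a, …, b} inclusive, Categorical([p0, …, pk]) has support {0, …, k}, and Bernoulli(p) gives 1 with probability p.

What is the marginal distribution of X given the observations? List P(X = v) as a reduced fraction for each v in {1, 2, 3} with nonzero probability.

P(X=1) = 32/83, P(X=2) = 24/83, P(X=3) = 27/83

Enumerate traces; 4 have nonzero weight after conditioning:
  (Y=0, Z=2, X=3) weight 1/32
  (Y=1, Z=0, X=2) weight 1/108
  (Y=1, Z=3, X=2) weight 1/54
  (Y=2, Z=1, X=1) weight 1/27
Group by X:
  weight(X=1) = 1/27
  weight(X=2) = 1/36
  weight(X=3) = 1/32
Total weight = 1/27 + 1/36 + 1/32 = 83/864
P(X=1 | obs) = 1/27 / 83/864 = 32/83
P(X=2 | obs) = 1/36 / 83/864 = 24/83
P(X=3 | obs) = 1/32 / 83/864 = 27/83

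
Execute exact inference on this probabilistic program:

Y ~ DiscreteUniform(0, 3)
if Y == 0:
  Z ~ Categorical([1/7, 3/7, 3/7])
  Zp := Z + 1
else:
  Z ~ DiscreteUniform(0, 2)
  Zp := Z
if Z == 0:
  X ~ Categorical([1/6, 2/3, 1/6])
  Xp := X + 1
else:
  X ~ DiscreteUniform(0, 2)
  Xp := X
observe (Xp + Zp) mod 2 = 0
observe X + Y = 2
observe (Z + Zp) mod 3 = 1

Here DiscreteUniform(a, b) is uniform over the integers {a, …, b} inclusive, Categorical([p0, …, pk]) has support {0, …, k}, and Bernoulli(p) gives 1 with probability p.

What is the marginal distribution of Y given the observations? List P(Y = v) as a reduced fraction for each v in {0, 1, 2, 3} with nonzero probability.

P(Y=0) = 3/17, P(Y=2) = 14/17

Enumerate traces; 2 have nonzero weight after conditioning:
  (Y=0, Z=0, X=2) weight 1/168
  (Y=2, Z=2, X=0) weight 1/36
Group by Y:
  weight(Y=0) = 1/168
  weight(Y=2) = 1/36
Total weight = 1/168 + 1/36 = 17/504
P(Y=0 | obs) = 1/168 / 17/504 = 3/17
P(Y=2 | obs) = 1/36 / 17/504 = 14/17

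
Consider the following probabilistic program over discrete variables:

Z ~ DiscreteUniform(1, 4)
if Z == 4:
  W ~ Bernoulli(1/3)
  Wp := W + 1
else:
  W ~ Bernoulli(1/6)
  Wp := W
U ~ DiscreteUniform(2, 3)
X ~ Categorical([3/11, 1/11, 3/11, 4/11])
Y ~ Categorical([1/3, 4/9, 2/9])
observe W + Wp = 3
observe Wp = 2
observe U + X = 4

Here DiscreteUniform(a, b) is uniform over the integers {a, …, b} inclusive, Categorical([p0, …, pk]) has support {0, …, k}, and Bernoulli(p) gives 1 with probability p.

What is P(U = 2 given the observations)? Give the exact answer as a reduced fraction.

Enumerate traces; 6 have nonzero weight after conditioning:
  (Z=4, W=1, U=2, X=2, Y=0) weight 1/264
  (Z=4, W=1, U=2, X=2, Y=1) weight 1/198
  (Z=4, W=1, U=2, X=2, Y=2) weight 1/396
  (Z=4, W=1, U=3, X=1, Y=0) weight 1/792
  (Z=4, W=1, U=3, X=1, Y=1) weight 1/594
  (Z=4, W=1, U=3, X=1, Y=2) weight 1/1188
Group by U:
  weight(U=2) = 1/88
  weight(U=3) = 1/264
Total weight = 1/88 + 1/264 = 1/66
P(U=2 | obs) = 1/88 / 1/66 = 3/4
P(U=3 | obs) = 1/264 / 1/66 = 1/4

P(U = 2 | obs) = 3/4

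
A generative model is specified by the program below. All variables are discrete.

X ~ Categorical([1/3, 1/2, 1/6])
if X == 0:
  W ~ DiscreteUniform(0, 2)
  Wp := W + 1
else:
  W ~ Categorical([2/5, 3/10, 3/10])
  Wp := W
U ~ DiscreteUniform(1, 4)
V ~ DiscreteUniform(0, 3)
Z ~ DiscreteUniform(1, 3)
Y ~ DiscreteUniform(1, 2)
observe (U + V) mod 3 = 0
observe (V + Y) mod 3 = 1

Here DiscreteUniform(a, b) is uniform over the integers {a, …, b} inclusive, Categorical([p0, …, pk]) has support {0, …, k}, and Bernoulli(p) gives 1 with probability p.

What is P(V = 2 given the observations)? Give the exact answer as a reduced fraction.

Enumerate traces; 108 have nonzero weight after conditioning:
  (X=0, W=0, U=1, V=2, Z=1, Y=2) weight 1/864
  (X=0, W=0, U=1, V=2, Z=2, Y=2) weight 1/864
  (X=0, W=0, U=1, V=2, Z=3, Y=2) weight 1/864
  (X=0, W=0, U=3, V=0, Z=1, Y=1) weight 1/864
  (X=0, W=0, U=3, V=0, Z=2, Y=1) weight 1/864
  (X=0, W=0, U=3, V=0, Z=3, Y=1) weight 1/864
  (X=0, W=0, U=3, V=3, Z=1, Y=1) weight 1/864
  (X=0, W=0, U=3, V=3, Z=2, Y=1) weight 1/864
  … 100 more
Group by V:
  weight(V=0) = 1/32
  weight(V=2) = 1/16
  weight(V=3) = 1/32
Total weight = 1/32 + 1/16 + 1/32 = 1/8
P(V=0 | obs) = 1/32 / 1/8 = 1/4
P(V=2 | obs) = 1/16 / 1/8 = 1/2
P(V=3 | obs) = 1/32 / 1/8 = 1/4

P(V = 2 | obs) = 1/2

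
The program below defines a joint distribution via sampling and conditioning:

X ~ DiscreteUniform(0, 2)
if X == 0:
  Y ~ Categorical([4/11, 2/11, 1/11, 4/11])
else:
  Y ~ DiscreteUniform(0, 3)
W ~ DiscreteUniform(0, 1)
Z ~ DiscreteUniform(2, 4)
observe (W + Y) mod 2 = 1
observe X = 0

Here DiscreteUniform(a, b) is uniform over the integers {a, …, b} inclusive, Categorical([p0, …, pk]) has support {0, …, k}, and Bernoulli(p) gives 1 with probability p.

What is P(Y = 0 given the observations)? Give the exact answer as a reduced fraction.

P(Y = 0 | obs) = 4/11

Enumerate traces; 12 have nonzero weight after conditioning:
  (X=0, Y=0, W=1, Z=2) weight 2/99
  (X=0, Y=0, W=1, Z=3) weight 2/99
  (X=0, Y=0, W=1, Z=4) weight 2/99
  (X=0, Y=1, W=0, Z=2) weight 1/99
  (X=0, Y=1, W=0, Z=3) weight 1/99
  (X=0, Y=1, W=0, Z=4) weight 1/99
  (X=0, Y=2, W=1, Z=2) weight 1/198
  (X=0, Y=2, W=1, Z=3) weight 1/198
  (X=0, Y=3, W=0, Z=2) weight 2/99
  … 3 more
Group by Y:
  weight(Y=0) = 2/33
  weight(Y=1) = 1/33
  weight(Y=2) = 1/66
  weight(Y=3) = 2/33
Total weight = 2/33 + 1/33 + 1/66 + 2/33 = 1/6
P(Y=0 | obs) = 2/33 / 1/6 = 4/11
P(Y=1 | obs) = 1/33 / 1/6 = 2/11
P(Y=2 | obs) = 1/66 / 1/6 = 1/11
P(Y=3 | obs) = 2/33 / 1/6 = 4/11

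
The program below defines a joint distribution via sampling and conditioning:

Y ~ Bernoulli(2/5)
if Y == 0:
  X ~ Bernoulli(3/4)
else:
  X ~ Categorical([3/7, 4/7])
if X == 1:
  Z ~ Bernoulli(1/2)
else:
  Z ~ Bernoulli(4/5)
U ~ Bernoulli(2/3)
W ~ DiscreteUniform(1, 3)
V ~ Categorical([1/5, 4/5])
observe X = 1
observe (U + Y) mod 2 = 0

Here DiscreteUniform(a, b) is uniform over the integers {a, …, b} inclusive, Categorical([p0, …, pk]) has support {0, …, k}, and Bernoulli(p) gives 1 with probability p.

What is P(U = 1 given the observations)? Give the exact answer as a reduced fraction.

P(U = 1 | obs) = 64/127

Enumerate traces; 24 have nonzero weight after conditioning:
  (Y=0, X=1, Z=0, U=0, W=1, V=0) weight 1/200
  (Y=0, X=1, Z=0, U=0, W=1, V=1) weight 1/50
  (Y=0, X=1, Z=0, U=0, W=2, V=0) weight 1/200
  (Y=0, X=1, Z=0, U=0, W=2, V=1) weight 1/50
  (Y=0, X=1, Z=0, U=0, W=3, V=0) weight 1/200
  (Y=0, X=1, Z=0, U=0, W=3, V=1) weight 1/50
  (Y=0, X=1, Z=1, U=0, W=1, V=0) weight 1/200
  (Y=0, X=1, Z=1, U=0, W=1, V=1) weight 1/50
  (Y=1, X=1, Z=0, U=1, W=1, V=0) weight 8/1575
  … 15 more
Group by U:
  weight(U=0) = 3/20
  weight(U=1) = 16/105
Total weight = 3/20 + 16/105 = 127/420
P(U=0 | obs) = 3/20 / 127/420 = 63/127
P(U=1 | obs) = 16/105 / 127/420 = 64/127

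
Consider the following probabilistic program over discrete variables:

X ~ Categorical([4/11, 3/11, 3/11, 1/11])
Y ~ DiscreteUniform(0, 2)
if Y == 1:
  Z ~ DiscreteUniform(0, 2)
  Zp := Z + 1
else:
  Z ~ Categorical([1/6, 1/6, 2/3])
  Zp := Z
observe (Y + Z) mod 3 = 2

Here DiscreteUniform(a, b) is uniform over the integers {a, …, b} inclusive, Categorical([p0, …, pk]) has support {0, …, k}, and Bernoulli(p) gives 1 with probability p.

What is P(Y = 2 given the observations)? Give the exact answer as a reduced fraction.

Enumerate traces; 12 have nonzero weight after conditioning:
  (X=0, Y=0, Z=2) weight 8/99
  (X=0, Y=1, Z=1) weight 4/99
  (X=0, Y=2, Z=0) weight 2/99
  (X=1, Y=0, Z=2) weight 2/33
  (X=1, Y=1, Z=1) weight 1/33
  (X=1, Y=2, Z=0) weight 1/66
  (X=2, Y=0, Z=2) weight 2/33
  (X=2, Y=1, Z=1) weight 1/33
  … 4 more
Group by Y:
  weight(Y=0) = 2/9
  weight(Y=1) = 1/9
  weight(Y=2) = 1/18
Total weight = 2/9 + 1/9 + 1/18 = 7/18
P(Y=0 | obs) = 2/9 / 7/18 = 4/7
P(Y=1 | obs) = 1/9 / 7/18 = 2/7
P(Y=2 | obs) = 1/18 / 7/18 = 1/7

P(Y = 2 | obs) = 1/7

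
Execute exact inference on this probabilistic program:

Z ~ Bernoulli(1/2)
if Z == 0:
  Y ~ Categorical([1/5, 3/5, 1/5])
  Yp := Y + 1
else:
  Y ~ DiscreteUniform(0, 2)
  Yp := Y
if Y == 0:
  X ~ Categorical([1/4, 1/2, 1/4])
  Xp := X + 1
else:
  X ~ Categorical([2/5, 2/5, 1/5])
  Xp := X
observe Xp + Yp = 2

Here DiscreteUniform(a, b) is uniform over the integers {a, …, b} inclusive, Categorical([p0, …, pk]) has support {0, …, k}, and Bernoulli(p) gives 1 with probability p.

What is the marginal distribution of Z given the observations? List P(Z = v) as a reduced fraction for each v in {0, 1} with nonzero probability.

Enumerate traces; 5 have nonzero weight after conditioning:
  (Z=0, Y=0, X=0) weight 1/40
  (Z=0, Y=1, X=0) weight 3/25
  (Z=1, Y=0, X=1) weight 1/12
  (Z=1, Y=1, X=1) weight 1/15
  (Z=1, Y=2, X=0) weight 1/15
Group by Z:
  weight(Z=0) = 29/200
  weight(Z=1) = 13/60
Total weight = 29/200 + 13/60 = 217/600
P(Z=0 | obs) = 29/200 / 217/600 = 87/217
P(Z=1 | obs) = 13/60 / 217/600 = 130/217

P(Z=0) = 87/217, P(Z=1) = 130/217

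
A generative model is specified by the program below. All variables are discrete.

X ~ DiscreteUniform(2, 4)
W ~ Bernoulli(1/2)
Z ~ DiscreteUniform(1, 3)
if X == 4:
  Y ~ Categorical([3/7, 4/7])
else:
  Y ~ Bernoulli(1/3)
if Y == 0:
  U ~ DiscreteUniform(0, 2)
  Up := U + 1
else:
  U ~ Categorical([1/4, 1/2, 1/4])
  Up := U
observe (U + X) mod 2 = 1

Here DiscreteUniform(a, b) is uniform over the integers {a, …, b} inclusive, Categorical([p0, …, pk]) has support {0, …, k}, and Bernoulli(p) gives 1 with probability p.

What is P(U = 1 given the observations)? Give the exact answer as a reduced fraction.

Enumerate traces; 48 have nonzero weight after conditioning:
  (X=2, W=0, Z=1, Y=0, U=1) weight 1/81
  (X=2, W=0, Z=1, Y=1, U=1) weight 1/108
  (X=2, W=0, Z=2, Y=0, U=1) weight 1/81
  (X=2, W=0, Z=2, Y=1, U=1) weight 1/108
  (X=2, W=0, Z=3, Y=0, U=1) weight 1/81
  (X=2, W=0, Z=3, Y=1, U=1) weight 1/108
  (X=2, W=1, Z=1, Y=0, U=1) weight 1/81
  (X=2, W=1, Z=1, Y=1, U=1) weight 1/108
  (X=3, W=0, Z=1, Y=0, U=0) weight 1/81
  (X=3, W=0, Z=1, Y=0, U=2) weight 1/81
  … 38 more
Group by U:
  weight(U=0) = 11/108
  weight(U=1) = 103/378
  weight(U=2) = 11/108
Total weight = 11/108 + 103/378 + 11/108 = 10/21
P(U=0 | obs) = 11/108 / 10/21 = 77/360
P(U=1 | obs) = 103/378 / 10/21 = 103/180
P(U=2 | obs) = 11/108 / 10/21 = 77/360

P(U = 1 | obs) = 103/180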